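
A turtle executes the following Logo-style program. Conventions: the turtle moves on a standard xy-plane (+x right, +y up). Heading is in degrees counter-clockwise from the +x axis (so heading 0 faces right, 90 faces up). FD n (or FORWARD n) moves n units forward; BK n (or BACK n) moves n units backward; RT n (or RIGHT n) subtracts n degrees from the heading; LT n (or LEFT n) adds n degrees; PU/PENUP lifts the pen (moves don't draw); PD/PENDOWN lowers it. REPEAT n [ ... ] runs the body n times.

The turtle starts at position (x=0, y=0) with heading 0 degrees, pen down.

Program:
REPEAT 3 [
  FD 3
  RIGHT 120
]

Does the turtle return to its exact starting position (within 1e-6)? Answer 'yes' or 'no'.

Answer: yes

Derivation:
Executing turtle program step by step:
Start: pos=(0,0), heading=0, pen down
REPEAT 3 [
  -- iteration 1/3 --
  FD 3: (0,0) -> (3,0) [heading=0, draw]
  RT 120: heading 0 -> 240
  -- iteration 2/3 --
  FD 3: (3,0) -> (1.5,-2.598) [heading=240, draw]
  RT 120: heading 240 -> 120
  -- iteration 3/3 --
  FD 3: (1.5,-2.598) -> (0,0) [heading=120, draw]
  RT 120: heading 120 -> 0
]
Final: pos=(0,0), heading=0, 3 segment(s) drawn

Start position: (0, 0)
Final position: (0, 0)
Distance = 0; < 1e-6 -> CLOSED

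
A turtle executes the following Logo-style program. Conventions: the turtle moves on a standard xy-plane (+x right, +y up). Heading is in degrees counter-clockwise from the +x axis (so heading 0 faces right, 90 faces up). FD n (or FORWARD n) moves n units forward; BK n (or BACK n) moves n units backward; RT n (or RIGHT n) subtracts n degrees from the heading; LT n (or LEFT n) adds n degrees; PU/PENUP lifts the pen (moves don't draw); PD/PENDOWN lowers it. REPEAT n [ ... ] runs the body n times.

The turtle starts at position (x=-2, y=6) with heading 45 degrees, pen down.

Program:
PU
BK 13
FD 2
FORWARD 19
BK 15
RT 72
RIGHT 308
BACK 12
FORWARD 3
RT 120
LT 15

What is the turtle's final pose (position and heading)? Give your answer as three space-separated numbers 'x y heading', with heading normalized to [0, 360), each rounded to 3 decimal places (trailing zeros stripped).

Answer: -15.107 -2.753 280

Derivation:
Executing turtle program step by step:
Start: pos=(-2,6), heading=45, pen down
PU: pen up
BK 13: (-2,6) -> (-11.192,-3.192) [heading=45, move]
FD 2: (-11.192,-3.192) -> (-9.778,-1.778) [heading=45, move]
FD 19: (-9.778,-1.778) -> (3.657,11.657) [heading=45, move]
BK 15: (3.657,11.657) -> (-6.95,1.05) [heading=45, move]
RT 72: heading 45 -> 333
RT 308: heading 333 -> 25
BK 12: (-6.95,1.05) -> (-17.825,-4.021) [heading=25, move]
FD 3: (-17.825,-4.021) -> (-15.107,-2.753) [heading=25, move]
RT 120: heading 25 -> 265
LT 15: heading 265 -> 280
Final: pos=(-15.107,-2.753), heading=280, 0 segment(s) drawn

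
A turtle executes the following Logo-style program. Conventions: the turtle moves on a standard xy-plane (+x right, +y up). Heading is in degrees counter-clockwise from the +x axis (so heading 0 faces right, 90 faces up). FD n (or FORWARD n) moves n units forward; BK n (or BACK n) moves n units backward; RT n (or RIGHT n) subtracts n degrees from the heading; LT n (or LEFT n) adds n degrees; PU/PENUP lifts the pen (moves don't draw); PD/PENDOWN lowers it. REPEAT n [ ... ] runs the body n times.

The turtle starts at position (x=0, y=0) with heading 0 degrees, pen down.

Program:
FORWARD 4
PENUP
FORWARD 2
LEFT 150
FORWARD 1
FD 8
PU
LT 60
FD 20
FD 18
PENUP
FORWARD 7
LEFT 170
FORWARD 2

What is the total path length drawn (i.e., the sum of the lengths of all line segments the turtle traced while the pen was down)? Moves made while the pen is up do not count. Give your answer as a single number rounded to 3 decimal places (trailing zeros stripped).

Answer: 4

Derivation:
Executing turtle program step by step:
Start: pos=(0,0), heading=0, pen down
FD 4: (0,0) -> (4,0) [heading=0, draw]
PU: pen up
FD 2: (4,0) -> (6,0) [heading=0, move]
LT 150: heading 0 -> 150
FD 1: (6,0) -> (5.134,0.5) [heading=150, move]
FD 8: (5.134,0.5) -> (-1.794,4.5) [heading=150, move]
PU: pen up
LT 60: heading 150 -> 210
FD 20: (-1.794,4.5) -> (-19.115,-5.5) [heading=210, move]
FD 18: (-19.115,-5.5) -> (-34.703,-14.5) [heading=210, move]
PU: pen up
FD 7: (-34.703,-14.5) -> (-40.765,-18) [heading=210, move]
LT 170: heading 210 -> 20
FD 2: (-40.765,-18) -> (-38.886,-17.316) [heading=20, move]
Final: pos=(-38.886,-17.316), heading=20, 1 segment(s) drawn

Segment lengths:
  seg 1: (0,0) -> (4,0), length = 4
Total = 4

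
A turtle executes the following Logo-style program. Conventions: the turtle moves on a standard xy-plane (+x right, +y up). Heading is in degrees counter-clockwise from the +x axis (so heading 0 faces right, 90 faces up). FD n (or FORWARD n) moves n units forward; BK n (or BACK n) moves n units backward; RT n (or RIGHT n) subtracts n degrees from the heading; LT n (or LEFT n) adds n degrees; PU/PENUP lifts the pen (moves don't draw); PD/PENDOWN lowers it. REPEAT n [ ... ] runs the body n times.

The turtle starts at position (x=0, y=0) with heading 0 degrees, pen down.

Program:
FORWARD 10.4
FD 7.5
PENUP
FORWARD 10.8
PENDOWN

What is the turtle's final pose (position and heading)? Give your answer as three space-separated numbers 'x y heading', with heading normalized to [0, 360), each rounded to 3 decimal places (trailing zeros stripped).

Answer: 28.7 0 0

Derivation:
Executing turtle program step by step:
Start: pos=(0,0), heading=0, pen down
FD 10.4: (0,0) -> (10.4,0) [heading=0, draw]
FD 7.5: (10.4,0) -> (17.9,0) [heading=0, draw]
PU: pen up
FD 10.8: (17.9,0) -> (28.7,0) [heading=0, move]
PD: pen down
Final: pos=(28.7,0), heading=0, 2 segment(s) drawn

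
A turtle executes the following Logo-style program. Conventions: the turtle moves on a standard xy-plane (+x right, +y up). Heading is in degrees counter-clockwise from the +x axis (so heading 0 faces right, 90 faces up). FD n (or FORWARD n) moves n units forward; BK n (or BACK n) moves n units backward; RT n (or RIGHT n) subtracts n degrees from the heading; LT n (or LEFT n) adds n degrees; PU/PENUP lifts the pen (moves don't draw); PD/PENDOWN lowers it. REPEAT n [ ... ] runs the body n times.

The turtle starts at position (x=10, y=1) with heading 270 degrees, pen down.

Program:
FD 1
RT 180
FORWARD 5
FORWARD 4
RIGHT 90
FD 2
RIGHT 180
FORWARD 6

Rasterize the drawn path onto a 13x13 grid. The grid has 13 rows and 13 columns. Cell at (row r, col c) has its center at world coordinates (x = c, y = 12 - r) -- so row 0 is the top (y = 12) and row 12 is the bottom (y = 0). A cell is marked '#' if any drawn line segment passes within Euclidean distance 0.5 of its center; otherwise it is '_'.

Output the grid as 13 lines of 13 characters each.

Answer: _____________
_____________
_____________
______#######
__________#__
__________#__
__________#__
__________#__
__________#__
__________#__
__________#__
__________#__
__________#__

Derivation:
Segment 0: (10,1) -> (10,0)
Segment 1: (10,0) -> (10,5)
Segment 2: (10,5) -> (10,9)
Segment 3: (10,9) -> (12,9)
Segment 4: (12,9) -> (6,9)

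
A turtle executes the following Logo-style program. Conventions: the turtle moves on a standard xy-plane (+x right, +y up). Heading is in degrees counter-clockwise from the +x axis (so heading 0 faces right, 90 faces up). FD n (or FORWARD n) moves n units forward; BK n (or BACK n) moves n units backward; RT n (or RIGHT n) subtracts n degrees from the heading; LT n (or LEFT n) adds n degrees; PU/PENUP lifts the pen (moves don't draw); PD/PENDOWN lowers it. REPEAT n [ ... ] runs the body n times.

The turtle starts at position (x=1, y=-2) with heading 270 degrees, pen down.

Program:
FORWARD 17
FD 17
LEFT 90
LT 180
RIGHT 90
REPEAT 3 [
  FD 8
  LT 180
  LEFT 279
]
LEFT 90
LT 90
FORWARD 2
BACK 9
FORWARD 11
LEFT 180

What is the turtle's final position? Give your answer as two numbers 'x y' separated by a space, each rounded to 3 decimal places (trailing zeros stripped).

Executing turtle program step by step:
Start: pos=(1,-2), heading=270, pen down
FD 17: (1,-2) -> (1,-19) [heading=270, draw]
FD 17: (1,-19) -> (1,-36) [heading=270, draw]
LT 90: heading 270 -> 0
LT 180: heading 0 -> 180
RT 90: heading 180 -> 90
REPEAT 3 [
  -- iteration 1/3 --
  FD 8: (1,-36) -> (1,-28) [heading=90, draw]
  LT 180: heading 90 -> 270
  LT 279: heading 270 -> 189
  -- iteration 2/3 --
  FD 8: (1,-28) -> (-6.902,-29.251) [heading=189, draw]
  LT 180: heading 189 -> 9
  LT 279: heading 9 -> 288
  -- iteration 3/3 --
  FD 8: (-6.902,-29.251) -> (-4.429,-36.86) [heading=288, draw]
  LT 180: heading 288 -> 108
  LT 279: heading 108 -> 27
]
LT 90: heading 27 -> 117
LT 90: heading 117 -> 207
FD 2: (-4.429,-36.86) -> (-6.211,-37.768) [heading=207, draw]
BK 9: (-6.211,-37.768) -> (1.808,-33.682) [heading=207, draw]
FD 11: (1.808,-33.682) -> (-7.993,-38.676) [heading=207, draw]
LT 180: heading 207 -> 27
Final: pos=(-7.993,-38.676), heading=27, 8 segment(s) drawn

Answer: -7.993 -38.676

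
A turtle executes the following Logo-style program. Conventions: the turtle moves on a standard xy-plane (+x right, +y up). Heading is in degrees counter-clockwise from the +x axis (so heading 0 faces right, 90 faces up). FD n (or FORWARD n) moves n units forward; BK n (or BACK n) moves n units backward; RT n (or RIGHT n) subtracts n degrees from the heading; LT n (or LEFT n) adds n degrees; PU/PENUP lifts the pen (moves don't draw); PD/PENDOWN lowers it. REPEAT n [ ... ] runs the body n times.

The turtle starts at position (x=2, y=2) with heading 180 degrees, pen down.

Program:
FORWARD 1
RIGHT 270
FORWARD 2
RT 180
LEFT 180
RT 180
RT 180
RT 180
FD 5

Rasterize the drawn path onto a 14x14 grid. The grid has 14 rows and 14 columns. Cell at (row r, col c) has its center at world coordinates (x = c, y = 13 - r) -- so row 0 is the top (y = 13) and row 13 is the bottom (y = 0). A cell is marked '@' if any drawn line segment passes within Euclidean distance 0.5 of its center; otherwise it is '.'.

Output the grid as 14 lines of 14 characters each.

Segment 0: (2,2) -> (1,2)
Segment 1: (1,2) -> (1,0)
Segment 2: (1,0) -> (1,5)

Answer: ..............
..............
..............
..............
..............
..............
..............
..............
.@............
.@............
.@............
.@@...........
.@............
.@............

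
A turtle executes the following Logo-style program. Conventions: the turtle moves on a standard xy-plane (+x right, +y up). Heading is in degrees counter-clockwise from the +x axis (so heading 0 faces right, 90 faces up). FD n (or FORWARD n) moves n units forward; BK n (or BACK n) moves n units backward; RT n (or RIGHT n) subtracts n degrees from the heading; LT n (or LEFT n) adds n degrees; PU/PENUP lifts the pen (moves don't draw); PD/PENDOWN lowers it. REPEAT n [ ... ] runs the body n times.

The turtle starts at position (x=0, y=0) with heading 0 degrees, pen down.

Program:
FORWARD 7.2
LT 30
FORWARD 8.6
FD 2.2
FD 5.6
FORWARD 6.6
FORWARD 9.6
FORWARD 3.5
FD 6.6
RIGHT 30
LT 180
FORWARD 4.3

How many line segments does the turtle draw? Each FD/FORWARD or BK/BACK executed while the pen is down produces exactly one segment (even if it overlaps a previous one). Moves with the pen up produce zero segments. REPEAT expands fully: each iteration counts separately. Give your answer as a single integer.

Answer: 9

Derivation:
Executing turtle program step by step:
Start: pos=(0,0), heading=0, pen down
FD 7.2: (0,0) -> (7.2,0) [heading=0, draw]
LT 30: heading 0 -> 30
FD 8.6: (7.2,0) -> (14.648,4.3) [heading=30, draw]
FD 2.2: (14.648,4.3) -> (16.553,5.4) [heading=30, draw]
FD 5.6: (16.553,5.4) -> (21.403,8.2) [heading=30, draw]
FD 6.6: (21.403,8.2) -> (27.119,11.5) [heading=30, draw]
FD 9.6: (27.119,11.5) -> (35.432,16.3) [heading=30, draw]
FD 3.5: (35.432,16.3) -> (38.464,18.05) [heading=30, draw]
FD 6.6: (38.464,18.05) -> (44.179,21.35) [heading=30, draw]
RT 30: heading 30 -> 0
LT 180: heading 0 -> 180
FD 4.3: (44.179,21.35) -> (39.879,21.35) [heading=180, draw]
Final: pos=(39.879,21.35), heading=180, 9 segment(s) drawn
Segments drawn: 9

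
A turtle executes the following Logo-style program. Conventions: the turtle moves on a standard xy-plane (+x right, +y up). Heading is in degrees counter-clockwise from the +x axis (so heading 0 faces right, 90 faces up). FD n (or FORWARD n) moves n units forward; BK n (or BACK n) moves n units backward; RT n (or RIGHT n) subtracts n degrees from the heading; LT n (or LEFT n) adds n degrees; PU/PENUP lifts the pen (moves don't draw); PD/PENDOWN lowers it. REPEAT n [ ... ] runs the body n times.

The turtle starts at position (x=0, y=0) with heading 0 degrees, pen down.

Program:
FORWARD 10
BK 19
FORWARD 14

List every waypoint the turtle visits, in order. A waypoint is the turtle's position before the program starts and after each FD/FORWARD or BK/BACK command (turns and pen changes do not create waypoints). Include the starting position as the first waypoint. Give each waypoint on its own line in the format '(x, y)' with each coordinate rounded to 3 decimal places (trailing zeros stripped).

Answer: (0, 0)
(10, 0)
(-9, 0)
(5, 0)

Derivation:
Executing turtle program step by step:
Start: pos=(0,0), heading=0, pen down
FD 10: (0,0) -> (10,0) [heading=0, draw]
BK 19: (10,0) -> (-9,0) [heading=0, draw]
FD 14: (-9,0) -> (5,0) [heading=0, draw]
Final: pos=(5,0), heading=0, 3 segment(s) drawn
Waypoints (4 total):
(0, 0)
(10, 0)
(-9, 0)
(5, 0)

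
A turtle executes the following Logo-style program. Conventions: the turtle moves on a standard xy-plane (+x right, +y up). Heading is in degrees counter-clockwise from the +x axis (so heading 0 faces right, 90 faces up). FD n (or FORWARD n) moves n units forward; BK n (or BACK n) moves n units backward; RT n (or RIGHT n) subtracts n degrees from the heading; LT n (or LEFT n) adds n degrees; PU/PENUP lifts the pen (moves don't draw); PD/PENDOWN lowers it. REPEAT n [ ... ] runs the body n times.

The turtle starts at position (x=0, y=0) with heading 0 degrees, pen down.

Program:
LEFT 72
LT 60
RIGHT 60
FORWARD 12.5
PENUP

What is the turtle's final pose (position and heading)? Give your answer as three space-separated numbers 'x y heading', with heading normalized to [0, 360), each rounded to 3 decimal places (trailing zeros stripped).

Answer: 3.863 11.888 72

Derivation:
Executing turtle program step by step:
Start: pos=(0,0), heading=0, pen down
LT 72: heading 0 -> 72
LT 60: heading 72 -> 132
RT 60: heading 132 -> 72
FD 12.5: (0,0) -> (3.863,11.888) [heading=72, draw]
PU: pen up
Final: pos=(3.863,11.888), heading=72, 1 segment(s) drawn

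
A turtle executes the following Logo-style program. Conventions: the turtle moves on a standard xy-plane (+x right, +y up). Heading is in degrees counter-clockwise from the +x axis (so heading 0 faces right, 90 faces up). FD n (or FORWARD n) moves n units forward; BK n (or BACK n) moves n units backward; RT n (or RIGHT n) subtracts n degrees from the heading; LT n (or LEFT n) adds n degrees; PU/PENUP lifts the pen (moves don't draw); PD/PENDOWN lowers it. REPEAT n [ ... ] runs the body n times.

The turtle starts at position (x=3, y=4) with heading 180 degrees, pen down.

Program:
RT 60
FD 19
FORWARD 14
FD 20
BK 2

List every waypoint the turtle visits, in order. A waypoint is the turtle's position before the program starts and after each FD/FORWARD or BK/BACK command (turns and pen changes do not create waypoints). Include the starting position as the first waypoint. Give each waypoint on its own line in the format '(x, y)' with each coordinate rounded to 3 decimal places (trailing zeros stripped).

Answer: (3, 4)
(-6.5, 20.454)
(-13.5, 32.579)
(-23.5, 49.899)
(-22.5, 48.167)

Derivation:
Executing turtle program step by step:
Start: pos=(3,4), heading=180, pen down
RT 60: heading 180 -> 120
FD 19: (3,4) -> (-6.5,20.454) [heading=120, draw]
FD 14: (-6.5,20.454) -> (-13.5,32.579) [heading=120, draw]
FD 20: (-13.5,32.579) -> (-23.5,49.899) [heading=120, draw]
BK 2: (-23.5,49.899) -> (-22.5,48.167) [heading=120, draw]
Final: pos=(-22.5,48.167), heading=120, 4 segment(s) drawn
Waypoints (5 total):
(3, 4)
(-6.5, 20.454)
(-13.5, 32.579)
(-23.5, 49.899)
(-22.5, 48.167)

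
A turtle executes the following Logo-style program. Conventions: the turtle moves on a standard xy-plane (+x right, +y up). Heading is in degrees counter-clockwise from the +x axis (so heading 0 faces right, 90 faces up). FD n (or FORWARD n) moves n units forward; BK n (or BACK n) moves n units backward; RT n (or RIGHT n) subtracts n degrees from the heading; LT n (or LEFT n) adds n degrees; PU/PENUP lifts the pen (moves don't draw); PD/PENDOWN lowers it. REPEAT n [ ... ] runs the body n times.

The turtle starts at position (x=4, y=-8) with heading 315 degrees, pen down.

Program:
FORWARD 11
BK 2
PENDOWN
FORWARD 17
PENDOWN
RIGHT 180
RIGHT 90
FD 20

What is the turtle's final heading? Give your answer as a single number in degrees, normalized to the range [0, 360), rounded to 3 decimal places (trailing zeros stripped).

Executing turtle program step by step:
Start: pos=(4,-8), heading=315, pen down
FD 11: (4,-8) -> (11.778,-15.778) [heading=315, draw]
BK 2: (11.778,-15.778) -> (10.364,-14.364) [heading=315, draw]
PD: pen down
FD 17: (10.364,-14.364) -> (22.385,-26.385) [heading=315, draw]
PD: pen down
RT 180: heading 315 -> 135
RT 90: heading 135 -> 45
FD 20: (22.385,-26.385) -> (36.527,-12.243) [heading=45, draw]
Final: pos=(36.527,-12.243), heading=45, 4 segment(s) drawn

Answer: 45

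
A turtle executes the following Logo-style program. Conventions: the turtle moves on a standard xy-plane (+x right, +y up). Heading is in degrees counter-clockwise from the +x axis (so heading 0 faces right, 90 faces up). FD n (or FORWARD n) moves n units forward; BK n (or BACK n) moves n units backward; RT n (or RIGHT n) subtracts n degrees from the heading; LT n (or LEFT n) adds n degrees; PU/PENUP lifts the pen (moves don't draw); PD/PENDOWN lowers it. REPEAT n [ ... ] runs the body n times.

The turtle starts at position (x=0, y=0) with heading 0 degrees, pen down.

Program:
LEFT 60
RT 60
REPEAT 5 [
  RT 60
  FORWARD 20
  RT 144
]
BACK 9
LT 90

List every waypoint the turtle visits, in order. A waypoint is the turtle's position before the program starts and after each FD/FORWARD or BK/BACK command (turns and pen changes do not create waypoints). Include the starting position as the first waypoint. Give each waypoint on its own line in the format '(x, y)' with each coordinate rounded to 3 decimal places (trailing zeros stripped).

Answer: (0, 0)
(10, -17.321)
(7.909, 2.57)
(1.729, -16.451)
(15.112, -1.588)
(-3.159, -9.723)
(-7.659, -17.517)

Derivation:
Executing turtle program step by step:
Start: pos=(0,0), heading=0, pen down
LT 60: heading 0 -> 60
RT 60: heading 60 -> 0
REPEAT 5 [
  -- iteration 1/5 --
  RT 60: heading 0 -> 300
  FD 20: (0,0) -> (10,-17.321) [heading=300, draw]
  RT 144: heading 300 -> 156
  -- iteration 2/5 --
  RT 60: heading 156 -> 96
  FD 20: (10,-17.321) -> (7.909,2.57) [heading=96, draw]
  RT 144: heading 96 -> 312
  -- iteration 3/5 --
  RT 60: heading 312 -> 252
  FD 20: (7.909,2.57) -> (1.729,-16.451) [heading=252, draw]
  RT 144: heading 252 -> 108
  -- iteration 4/5 --
  RT 60: heading 108 -> 48
  FD 20: (1.729,-16.451) -> (15.112,-1.588) [heading=48, draw]
  RT 144: heading 48 -> 264
  -- iteration 5/5 --
  RT 60: heading 264 -> 204
  FD 20: (15.112,-1.588) -> (-3.159,-9.723) [heading=204, draw]
  RT 144: heading 204 -> 60
]
BK 9: (-3.159,-9.723) -> (-7.659,-17.517) [heading=60, draw]
LT 90: heading 60 -> 150
Final: pos=(-7.659,-17.517), heading=150, 6 segment(s) drawn
Waypoints (7 total):
(0, 0)
(10, -17.321)
(7.909, 2.57)
(1.729, -16.451)
(15.112, -1.588)
(-3.159, -9.723)
(-7.659, -17.517)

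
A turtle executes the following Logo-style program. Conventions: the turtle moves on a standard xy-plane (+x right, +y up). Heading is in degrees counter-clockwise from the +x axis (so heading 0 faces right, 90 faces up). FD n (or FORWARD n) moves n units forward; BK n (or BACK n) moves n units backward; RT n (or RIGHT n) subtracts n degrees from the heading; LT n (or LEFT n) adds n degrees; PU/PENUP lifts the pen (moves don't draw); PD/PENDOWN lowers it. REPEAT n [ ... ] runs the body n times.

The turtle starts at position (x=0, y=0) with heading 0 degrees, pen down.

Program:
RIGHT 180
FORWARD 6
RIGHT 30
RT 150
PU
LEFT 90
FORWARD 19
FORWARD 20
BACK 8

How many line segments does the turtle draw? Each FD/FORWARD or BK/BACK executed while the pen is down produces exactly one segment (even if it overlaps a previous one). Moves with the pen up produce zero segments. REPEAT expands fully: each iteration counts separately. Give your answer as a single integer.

Executing turtle program step by step:
Start: pos=(0,0), heading=0, pen down
RT 180: heading 0 -> 180
FD 6: (0,0) -> (-6,0) [heading=180, draw]
RT 30: heading 180 -> 150
RT 150: heading 150 -> 0
PU: pen up
LT 90: heading 0 -> 90
FD 19: (-6,0) -> (-6,19) [heading=90, move]
FD 20: (-6,19) -> (-6,39) [heading=90, move]
BK 8: (-6,39) -> (-6,31) [heading=90, move]
Final: pos=(-6,31), heading=90, 1 segment(s) drawn
Segments drawn: 1

Answer: 1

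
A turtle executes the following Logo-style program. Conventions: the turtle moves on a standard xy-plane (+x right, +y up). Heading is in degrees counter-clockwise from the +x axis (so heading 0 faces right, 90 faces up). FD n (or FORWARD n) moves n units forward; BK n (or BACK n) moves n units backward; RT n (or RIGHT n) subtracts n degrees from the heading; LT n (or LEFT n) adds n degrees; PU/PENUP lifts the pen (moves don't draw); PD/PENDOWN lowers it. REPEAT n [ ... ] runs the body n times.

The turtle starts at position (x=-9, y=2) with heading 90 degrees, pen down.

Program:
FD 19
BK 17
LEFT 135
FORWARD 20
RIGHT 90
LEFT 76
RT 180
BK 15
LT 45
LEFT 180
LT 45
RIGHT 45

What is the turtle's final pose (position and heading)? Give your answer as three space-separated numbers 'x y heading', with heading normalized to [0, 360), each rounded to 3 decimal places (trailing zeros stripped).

Answer: -36 -17.868 256

Derivation:
Executing turtle program step by step:
Start: pos=(-9,2), heading=90, pen down
FD 19: (-9,2) -> (-9,21) [heading=90, draw]
BK 17: (-9,21) -> (-9,4) [heading=90, draw]
LT 135: heading 90 -> 225
FD 20: (-9,4) -> (-23.142,-10.142) [heading=225, draw]
RT 90: heading 225 -> 135
LT 76: heading 135 -> 211
RT 180: heading 211 -> 31
BK 15: (-23.142,-10.142) -> (-36,-17.868) [heading=31, draw]
LT 45: heading 31 -> 76
LT 180: heading 76 -> 256
LT 45: heading 256 -> 301
RT 45: heading 301 -> 256
Final: pos=(-36,-17.868), heading=256, 4 segment(s) drawn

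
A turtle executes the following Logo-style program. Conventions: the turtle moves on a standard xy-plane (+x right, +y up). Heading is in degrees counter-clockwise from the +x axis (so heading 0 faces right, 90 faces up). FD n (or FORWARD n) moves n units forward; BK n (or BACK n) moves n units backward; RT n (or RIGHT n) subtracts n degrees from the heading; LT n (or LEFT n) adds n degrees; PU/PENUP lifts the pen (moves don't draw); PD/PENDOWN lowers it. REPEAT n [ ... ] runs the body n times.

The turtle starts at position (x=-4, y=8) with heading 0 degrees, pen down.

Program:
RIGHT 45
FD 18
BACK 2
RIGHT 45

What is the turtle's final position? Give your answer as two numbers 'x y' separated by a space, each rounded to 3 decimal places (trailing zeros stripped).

Answer: 7.314 -3.314

Derivation:
Executing turtle program step by step:
Start: pos=(-4,8), heading=0, pen down
RT 45: heading 0 -> 315
FD 18: (-4,8) -> (8.728,-4.728) [heading=315, draw]
BK 2: (8.728,-4.728) -> (7.314,-3.314) [heading=315, draw]
RT 45: heading 315 -> 270
Final: pos=(7.314,-3.314), heading=270, 2 segment(s) drawn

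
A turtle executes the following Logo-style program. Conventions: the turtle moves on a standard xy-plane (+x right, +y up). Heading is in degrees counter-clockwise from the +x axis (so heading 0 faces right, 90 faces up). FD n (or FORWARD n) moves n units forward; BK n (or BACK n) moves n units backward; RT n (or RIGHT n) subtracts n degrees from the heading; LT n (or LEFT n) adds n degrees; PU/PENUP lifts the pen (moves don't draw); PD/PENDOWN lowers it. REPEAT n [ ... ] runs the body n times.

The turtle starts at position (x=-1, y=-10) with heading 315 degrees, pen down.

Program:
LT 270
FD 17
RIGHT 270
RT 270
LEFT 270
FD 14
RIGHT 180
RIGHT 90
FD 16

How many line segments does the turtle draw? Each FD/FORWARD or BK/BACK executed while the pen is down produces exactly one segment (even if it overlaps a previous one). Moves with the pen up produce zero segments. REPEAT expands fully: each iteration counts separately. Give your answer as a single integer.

Answer: 3

Derivation:
Executing turtle program step by step:
Start: pos=(-1,-10), heading=315, pen down
LT 270: heading 315 -> 225
FD 17: (-1,-10) -> (-13.021,-22.021) [heading=225, draw]
RT 270: heading 225 -> 315
RT 270: heading 315 -> 45
LT 270: heading 45 -> 315
FD 14: (-13.021,-22.021) -> (-3.121,-31.92) [heading=315, draw]
RT 180: heading 315 -> 135
RT 90: heading 135 -> 45
FD 16: (-3.121,-31.92) -> (8.192,-20.607) [heading=45, draw]
Final: pos=(8.192,-20.607), heading=45, 3 segment(s) drawn
Segments drawn: 3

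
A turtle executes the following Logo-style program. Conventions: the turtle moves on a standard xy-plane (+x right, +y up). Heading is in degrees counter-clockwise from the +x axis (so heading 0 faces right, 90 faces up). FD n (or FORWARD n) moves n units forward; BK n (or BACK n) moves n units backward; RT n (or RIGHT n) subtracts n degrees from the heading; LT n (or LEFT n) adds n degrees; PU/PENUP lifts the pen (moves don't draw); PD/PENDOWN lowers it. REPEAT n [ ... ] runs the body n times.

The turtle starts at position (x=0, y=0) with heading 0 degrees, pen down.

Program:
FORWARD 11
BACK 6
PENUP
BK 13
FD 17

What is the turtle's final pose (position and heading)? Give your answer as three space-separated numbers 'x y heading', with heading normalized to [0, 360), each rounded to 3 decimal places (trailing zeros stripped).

Answer: 9 0 0

Derivation:
Executing turtle program step by step:
Start: pos=(0,0), heading=0, pen down
FD 11: (0,0) -> (11,0) [heading=0, draw]
BK 6: (11,0) -> (5,0) [heading=0, draw]
PU: pen up
BK 13: (5,0) -> (-8,0) [heading=0, move]
FD 17: (-8,0) -> (9,0) [heading=0, move]
Final: pos=(9,0), heading=0, 2 segment(s) drawn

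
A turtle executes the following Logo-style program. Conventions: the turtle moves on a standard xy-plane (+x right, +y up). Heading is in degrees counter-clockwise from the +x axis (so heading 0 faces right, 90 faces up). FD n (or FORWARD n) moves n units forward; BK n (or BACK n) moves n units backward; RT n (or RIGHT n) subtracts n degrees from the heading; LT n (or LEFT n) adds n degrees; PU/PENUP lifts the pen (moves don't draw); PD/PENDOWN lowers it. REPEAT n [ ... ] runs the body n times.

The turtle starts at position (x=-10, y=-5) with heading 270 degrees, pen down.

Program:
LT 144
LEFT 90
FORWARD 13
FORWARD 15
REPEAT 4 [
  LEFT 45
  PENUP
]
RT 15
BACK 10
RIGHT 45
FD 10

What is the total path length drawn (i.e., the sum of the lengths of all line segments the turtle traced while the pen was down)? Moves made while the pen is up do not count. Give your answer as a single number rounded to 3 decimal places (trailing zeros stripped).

Executing turtle program step by step:
Start: pos=(-10,-5), heading=270, pen down
LT 144: heading 270 -> 54
LT 90: heading 54 -> 144
FD 13: (-10,-5) -> (-20.517,2.641) [heading=144, draw]
FD 15: (-20.517,2.641) -> (-32.652,11.458) [heading=144, draw]
REPEAT 4 [
  -- iteration 1/4 --
  LT 45: heading 144 -> 189
  PU: pen up
  -- iteration 2/4 --
  LT 45: heading 189 -> 234
  PU: pen up
  -- iteration 3/4 --
  LT 45: heading 234 -> 279
  PU: pen up
  -- iteration 4/4 --
  LT 45: heading 279 -> 324
  PU: pen up
]
RT 15: heading 324 -> 309
BK 10: (-32.652,11.458) -> (-38.946,19.229) [heading=309, move]
RT 45: heading 309 -> 264
FD 10: (-38.946,19.229) -> (-39.991,9.284) [heading=264, move]
Final: pos=(-39.991,9.284), heading=264, 2 segment(s) drawn

Segment lengths:
  seg 1: (-10,-5) -> (-20.517,2.641), length = 13
  seg 2: (-20.517,2.641) -> (-32.652,11.458), length = 15
Total = 28

Answer: 28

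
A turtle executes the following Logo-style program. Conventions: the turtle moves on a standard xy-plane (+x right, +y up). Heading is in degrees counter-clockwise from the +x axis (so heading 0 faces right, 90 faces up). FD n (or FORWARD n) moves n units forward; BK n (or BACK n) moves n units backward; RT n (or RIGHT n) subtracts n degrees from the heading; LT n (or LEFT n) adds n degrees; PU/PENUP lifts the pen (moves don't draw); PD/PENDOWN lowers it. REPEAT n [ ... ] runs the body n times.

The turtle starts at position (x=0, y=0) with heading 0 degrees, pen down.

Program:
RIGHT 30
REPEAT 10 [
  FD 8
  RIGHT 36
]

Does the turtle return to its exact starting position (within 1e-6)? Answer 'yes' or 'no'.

Executing turtle program step by step:
Start: pos=(0,0), heading=0, pen down
RT 30: heading 0 -> 330
REPEAT 10 [
  -- iteration 1/10 --
  FD 8: (0,0) -> (6.928,-4) [heading=330, draw]
  RT 36: heading 330 -> 294
  -- iteration 2/10 --
  FD 8: (6.928,-4) -> (10.182,-11.308) [heading=294, draw]
  RT 36: heading 294 -> 258
  -- iteration 3/10 --
  FD 8: (10.182,-11.308) -> (8.519,-19.134) [heading=258, draw]
  RT 36: heading 258 -> 222
  -- iteration 4/10 --
  FD 8: (8.519,-19.134) -> (2.574,-24.487) [heading=222, draw]
  RT 36: heading 222 -> 186
  -- iteration 5/10 --
  FD 8: (2.574,-24.487) -> (-5.383,-25.323) [heading=186, draw]
  RT 36: heading 186 -> 150
  -- iteration 6/10 --
  FD 8: (-5.383,-25.323) -> (-12.311,-21.323) [heading=150, draw]
  RT 36: heading 150 -> 114
  -- iteration 7/10 --
  FD 8: (-12.311,-21.323) -> (-15.565,-14.014) [heading=114, draw]
  RT 36: heading 114 -> 78
  -- iteration 8/10 --
  FD 8: (-15.565,-14.014) -> (-13.901,-6.189) [heading=78, draw]
  RT 36: heading 78 -> 42
  -- iteration 9/10 --
  FD 8: (-13.901,-6.189) -> (-7.956,-0.836) [heading=42, draw]
  RT 36: heading 42 -> 6
  -- iteration 10/10 --
  FD 8: (-7.956,-0.836) -> (0,0) [heading=6, draw]
  RT 36: heading 6 -> 330
]
Final: pos=(0,0), heading=330, 10 segment(s) drawn

Start position: (0, 0)
Final position: (0, 0)
Distance = 0; < 1e-6 -> CLOSED

Answer: yes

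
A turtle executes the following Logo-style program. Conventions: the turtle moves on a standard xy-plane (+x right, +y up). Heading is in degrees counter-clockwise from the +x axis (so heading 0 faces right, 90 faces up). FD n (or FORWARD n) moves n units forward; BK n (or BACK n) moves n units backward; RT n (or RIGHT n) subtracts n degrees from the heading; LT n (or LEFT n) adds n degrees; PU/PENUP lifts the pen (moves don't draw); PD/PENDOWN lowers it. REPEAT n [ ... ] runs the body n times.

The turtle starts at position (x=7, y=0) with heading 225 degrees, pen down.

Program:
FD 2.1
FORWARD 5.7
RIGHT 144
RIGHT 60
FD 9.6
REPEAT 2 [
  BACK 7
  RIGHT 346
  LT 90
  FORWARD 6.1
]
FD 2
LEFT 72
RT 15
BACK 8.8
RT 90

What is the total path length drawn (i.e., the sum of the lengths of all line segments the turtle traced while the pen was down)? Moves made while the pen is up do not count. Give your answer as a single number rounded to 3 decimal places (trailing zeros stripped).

Executing turtle program step by step:
Start: pos=(7,0), heading=225, pen down
FD 2.1: (7,0) -> (5.515,-1.485) [heading=225, draw]
FD 5.7: (5.515,-1.485) -> (1.485,-5.515) [heading=225, draw]
RT 144: heading 225 -> 81
RT 60: heading 81 -> 21
FD 9.6: (1.485,-5.515) -> (10.447,-2.075) [heading=21, draw]
REPEAT 2 [
  -- iteration 1/2 --
  BK 7: (10.447,-2.075) -> (3.912,-4.584) [heading=21, draw]
  RT 346: heading 21 -> 35
  LT 90: heading 35 -> 125
  FD 6.1: (3.912,-4.584) -> (0.413,0.413) [heading=125, draw]
  -- iteration 2/2 --
  BK 7: (0.413,0.413) -> (4.428,-5.321) [heading=125, draw]
  RT 346: heading 125 -> 139
  LT 90: heading 139 -> 229
  FD 6.1: (4.428,-5.321) -> (0.426,-9.925) [heading=229, draw]
]
FD 2: (0.426,-9.925) -> (-0.886,-11.434) [heading=229, draw]
LT 72: heading 229 -> 301
RT 15: heading 301 -> 286
BK 8.8: (-0.886,-11.434) -> (-3.312,-2.975) [heading=286, draw]
RT 90: heading 286 -> 196
Final: pos=(-3.312,-2.975), heading=196, 9 segment(s) drawn

Segment lengths:
  seg 1: (7,0) -> (5.515,-1.485), length = 2.1
  seg 2: (5.515,-1.485) -> (1.485,-5.515), length = 5.7
  seg 3: (1.485,-5.515) -> (10.447,-2.075), length = 9.6
  seg 4: (10.447,-2.075) -> (3.912,-4.584), length = 7
  seg 5: (3.912,-4.584) -> (0.413,0.413), length = 6.1
  seg 6: (0.413,0.413) -> (4.428,-5.321), length = 7
  seg 7: (4.428,-5.321) -> (0.426,-9.925), length = 6.1
  seg 8: (0.426,-9.925) -> (-0.886,-11.434), length = 2
  seg 9: (-0.886,-11.434) -> (-3.312,-2.975), length = 8.8
Total = 54.4

Answer: 54.4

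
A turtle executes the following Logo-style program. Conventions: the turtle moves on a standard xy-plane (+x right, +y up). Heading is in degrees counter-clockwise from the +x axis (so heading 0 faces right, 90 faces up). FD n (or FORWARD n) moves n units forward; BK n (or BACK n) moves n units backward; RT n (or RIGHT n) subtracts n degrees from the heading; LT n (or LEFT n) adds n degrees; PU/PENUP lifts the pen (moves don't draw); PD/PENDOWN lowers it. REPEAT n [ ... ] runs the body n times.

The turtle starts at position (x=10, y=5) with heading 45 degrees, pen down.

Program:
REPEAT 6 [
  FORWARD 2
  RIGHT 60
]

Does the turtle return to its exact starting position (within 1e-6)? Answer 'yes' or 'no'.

Answer: yes

Derivation:
Executing turtle program step by step:
Start: pos=(10,5), heading=45, pen down
REPEAT 6 [
  -- iteration 1/6 --
  FD 2: (10,5) -> (11.414,6.414) [heading=45, draw]
  RT 60: heading 45 -> 345
  -- iteration 2/6 --
  FD 2: (11.414,6.414) -> (13.346,5.897) [heading=345, draw]
  RT 60: heading 345 -> 285
  -- iteration 3/6 --
  FD 2: (13.346,5.897) -> (13.864,3.965) [heading=285, draw]
  RT 60: heading 285 -> 225
  -- iteration 4/6 --
  FD 2: (13.864,3.965) -> (12.449,2.551) [heading=225, draw]
  RT 60: heading 225 -> 165
  -- iteration 5/6 --
  FD 2: (12.449,2.551) -> (10.518,3.068) [heading=165, draw]
  RT 60: heading 165 -> 105
  -- iteration 6/6 --
  FD 2: (10.518,3.068) -> (10,5) [heading=105, draw]
  RT 60: heading 105 -> 45
]
Final: pos=(10,5), heading=45, 6 segment(s) drawn

Start position: (10, 5)
Final position: (10, 5)
Distance = 0; < 1e-6 -> CLOSED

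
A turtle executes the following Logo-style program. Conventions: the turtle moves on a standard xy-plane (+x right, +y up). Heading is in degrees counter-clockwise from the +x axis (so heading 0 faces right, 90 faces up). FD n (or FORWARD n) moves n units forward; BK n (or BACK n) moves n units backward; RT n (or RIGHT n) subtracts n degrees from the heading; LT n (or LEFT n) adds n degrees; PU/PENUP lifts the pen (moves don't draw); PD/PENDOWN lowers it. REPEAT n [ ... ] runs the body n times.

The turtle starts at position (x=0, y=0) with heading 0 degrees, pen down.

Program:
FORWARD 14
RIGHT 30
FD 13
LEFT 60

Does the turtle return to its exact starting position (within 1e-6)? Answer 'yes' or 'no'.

Executing turtle program step by step:
Start: pos=(0,0), heading=0, pen down
FD 14: (0,0) -> (14,0) [heading=0, draw]
RT 30: heading 0 -> 330
FD 13: (14,0) -> (25.258,-6.5) [heading=330, draw]
LT 60: heading 330 -> 30
Final: pos=(25.258,-6.5), heading=30, 2 segment(s) drawn

Start position: (0, 0)
Final position: (25.258, -6.5)
Distance = 26.081; >= 1e-6 -> NOT closed

Answer: no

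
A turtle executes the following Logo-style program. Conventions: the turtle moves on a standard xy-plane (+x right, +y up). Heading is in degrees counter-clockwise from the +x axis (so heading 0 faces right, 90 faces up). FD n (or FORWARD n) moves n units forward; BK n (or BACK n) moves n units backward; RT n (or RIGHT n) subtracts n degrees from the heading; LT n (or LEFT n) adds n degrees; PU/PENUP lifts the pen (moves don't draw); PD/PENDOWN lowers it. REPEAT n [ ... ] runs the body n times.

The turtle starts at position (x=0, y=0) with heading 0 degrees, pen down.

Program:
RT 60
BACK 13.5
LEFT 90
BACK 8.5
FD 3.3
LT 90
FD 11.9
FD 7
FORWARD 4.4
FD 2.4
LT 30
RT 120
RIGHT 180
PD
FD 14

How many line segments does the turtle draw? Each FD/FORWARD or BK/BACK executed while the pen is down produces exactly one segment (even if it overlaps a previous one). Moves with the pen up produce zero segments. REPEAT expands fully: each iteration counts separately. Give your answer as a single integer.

Executing turtle program step by step:
Start: pos=(0,0), heading=0, pen down
RT 60: heading 0 -> 300
BK 13.5: (0,0) -> (-6.75,11.691) [heading=300, draw]
LT 90: heading 300 -> 30
BK 8.5: (-6.75,11.691) -> (-14.111,7.441) [heading=30, draw]
FD 3.3: (-14.111,7.441) -> (-11.253,9.091) [heading=30, draw]
LT 90: heading 30 -> 120
FD 11.9: (-11.253,9.091) -> (-17.203,19.397) [heading=120, draw]
FD 7: (-17.203,19.397) -> (-20.703,25.459) [heading=120, draw]
FD 4.4: (-20.703,25.459) -> (-22.903,29.27) [heading=120, draw]
FD 2.4: (-22.903,29.27) -> (-24.103,31.348) [heading=120, draw]
LT 30: heading 120 -> 150
RT 120: heading 150 -> 30
RT 180: heading 30 -> 210
PD: pen down
FD 14: (-24.103,31.348) -> (-36.228,24.348) [heading=210, draw]
Final: pos=(-36.228,24.348), heading=210, 8 segment(s) drawn
Segments drawn: 8

Answer: 8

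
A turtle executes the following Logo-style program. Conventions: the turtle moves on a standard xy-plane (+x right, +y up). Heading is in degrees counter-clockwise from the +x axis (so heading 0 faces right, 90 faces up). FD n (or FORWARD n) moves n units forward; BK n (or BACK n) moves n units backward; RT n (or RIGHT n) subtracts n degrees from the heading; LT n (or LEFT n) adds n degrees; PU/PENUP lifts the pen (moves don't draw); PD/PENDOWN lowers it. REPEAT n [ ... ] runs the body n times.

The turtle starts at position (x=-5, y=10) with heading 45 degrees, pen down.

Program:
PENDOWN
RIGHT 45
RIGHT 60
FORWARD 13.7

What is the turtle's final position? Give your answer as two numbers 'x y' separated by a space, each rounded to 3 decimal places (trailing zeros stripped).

Executing turtle program step by step:
Start: pos=(-5,10), heading=45, pen down
PD: pen down
RT 45: heading 45 -> 0
RT 60: heading 0 -> 300
FD 13.7: (-5,10) -> (1.85,-1.865) [heading=300, draw]
Final: pos=(1.85,-1.865), heading=300, 1 segment(s) drawn

Answer: 1.85 -1.865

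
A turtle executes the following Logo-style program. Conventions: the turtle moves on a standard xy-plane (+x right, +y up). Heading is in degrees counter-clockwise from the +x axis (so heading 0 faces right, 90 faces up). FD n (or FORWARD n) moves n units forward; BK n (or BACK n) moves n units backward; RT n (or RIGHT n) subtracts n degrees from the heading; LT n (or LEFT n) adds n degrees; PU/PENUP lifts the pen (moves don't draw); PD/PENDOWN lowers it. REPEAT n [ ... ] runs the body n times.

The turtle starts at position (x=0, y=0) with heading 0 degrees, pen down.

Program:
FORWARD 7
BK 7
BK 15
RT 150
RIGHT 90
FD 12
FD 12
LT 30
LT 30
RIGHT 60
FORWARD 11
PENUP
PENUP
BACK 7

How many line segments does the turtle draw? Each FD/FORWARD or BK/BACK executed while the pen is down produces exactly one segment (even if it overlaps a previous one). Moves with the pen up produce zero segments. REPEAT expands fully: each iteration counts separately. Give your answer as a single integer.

Answer: 6

Derivation:
Executing turtle program step by step:
Start: pos=(0,0), heading=0, pen down
FD 7: (0,0) -> (7,0) [heading=0, draw]
BK 7: (7,0) -> (0,0) [heading=0, draw]
BK 15: (0,0) -> (-15,0) [heading=0, draw]
RT 150: heading 0 -> 210
RT 90: heading 210 -> 120
FD 12: (-15,0) -> (-21,10.392) [heading=120, draw]
FD 12: (-21,10.392) -> (-27,20.785) [heading=120, draw]
LT 30: heading 120 -> 150
LT 30: heading 150 -> 180
RT 60: heading 180 -> 120
FD 11: (-27,20.785) -> (-32.5,30.311) [heading=120, draw]
PU: pen up
PU: pen up
BK 7: (-32.5,30.311) -> (-29,24.249) [heading=120, move]
Final: pos=(-29,24.249), heading=120, 6 segment(s) drawn
Segments drawn: 6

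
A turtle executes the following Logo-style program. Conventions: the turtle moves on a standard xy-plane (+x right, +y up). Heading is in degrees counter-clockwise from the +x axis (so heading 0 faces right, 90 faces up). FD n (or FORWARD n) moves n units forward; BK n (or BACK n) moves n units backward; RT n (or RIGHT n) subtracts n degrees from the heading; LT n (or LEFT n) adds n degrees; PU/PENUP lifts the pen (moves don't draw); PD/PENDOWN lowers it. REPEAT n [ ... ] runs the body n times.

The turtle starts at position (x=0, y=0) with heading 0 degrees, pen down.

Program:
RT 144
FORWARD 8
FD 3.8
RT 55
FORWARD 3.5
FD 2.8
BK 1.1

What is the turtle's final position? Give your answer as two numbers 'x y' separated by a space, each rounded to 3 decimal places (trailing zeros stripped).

Executing turtle program step by step:
Start: pos=(0,0), heading=0, pen down
RT 144: heading 0 -> 216
FD 8: (0,0) -> (-6.472,-4.702) [heading=216, draw]
FD 3.8: (-6.472,-4.702) -> (-9.546,-6.936) [heading=216, draw]
RT 55: heading 216 -> 161
FD 3.5: (-9.546,-6.936) -> (-12.856,-5.796) [heading=161, draw]
FD 2.8: (-12.856,-5.796) -> (-15.503,-4.885) [heading=161, draw]
BK 1.1: (-15.503,-4.885) -> (-14.463,-5.243) [heading=161, draw]
Final: pos=(-14.463,-5.243), heading=161, 5 segment(s) drawn

Answer: -14.463 -5.243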